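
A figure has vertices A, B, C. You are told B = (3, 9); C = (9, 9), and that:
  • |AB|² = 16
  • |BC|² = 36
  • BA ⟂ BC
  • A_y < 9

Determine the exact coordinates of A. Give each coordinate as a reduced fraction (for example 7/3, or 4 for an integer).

1. A_x = 3  [[BA ⟂ BC ⇒ 6x-18=0] ∩ [|A−(3, 9)|²=16]]
2. A_y = 5  [[BA ⟂ BC ⇒ 6x-18=0] ∩ [|A−(3, 9)|²=16]]
   so A = (3, 5)

A = (3, 5)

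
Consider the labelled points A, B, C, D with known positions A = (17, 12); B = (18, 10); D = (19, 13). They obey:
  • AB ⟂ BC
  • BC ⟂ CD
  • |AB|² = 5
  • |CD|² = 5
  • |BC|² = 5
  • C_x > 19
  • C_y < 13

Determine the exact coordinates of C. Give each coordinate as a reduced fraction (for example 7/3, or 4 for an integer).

1. C_x = 20  [[AB ⟂ BC ⇒ 1x-2y+2=0] ∩ [|C−(19, 13)|²=5]]
2. C_y = 11  [[AB ⟂ BC ⇒ 1x-2y+2=0] ∩ [|C−(19, 13)|²=5]]
   so C = (20, 11)

C = (20, 11)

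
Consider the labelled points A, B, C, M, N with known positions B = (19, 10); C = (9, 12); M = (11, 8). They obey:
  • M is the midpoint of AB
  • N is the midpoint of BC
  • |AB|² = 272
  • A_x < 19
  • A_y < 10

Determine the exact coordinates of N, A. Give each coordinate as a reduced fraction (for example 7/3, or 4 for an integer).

N = (14, 11)
A = (3, 6)

1. A_x = 3  [A = 2·M−B = 2·(11, 8)−(19, 10)]
2. A_y = 6  [A = 2·M−B = 2·(11, 8)−(19, 10)]
   so A = (3, 6)
3. N_x = 14  [2·N = B+C = (19, 10)+(9, 12)]
4. N_y = 11  [2·N = B+C = (19, 10)+(9, 12)]
   so N = (14, 11)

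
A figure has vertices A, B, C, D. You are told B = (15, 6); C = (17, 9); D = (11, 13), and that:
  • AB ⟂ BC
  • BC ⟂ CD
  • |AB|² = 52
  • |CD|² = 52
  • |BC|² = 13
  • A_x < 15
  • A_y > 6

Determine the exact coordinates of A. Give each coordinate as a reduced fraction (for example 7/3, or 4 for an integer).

A = (9, 10)

1. A_x = 9  [[AB ⟂ BC ⇒ -2x-3y+48=0] ∩ [|A−(15, 6)|²=52]]
2. A_y = 10  [[AB ⟂ BC ⇒ -2x-3y+48=0] ∩ [|A−(15, 6)|²=52]]
   so A = (9, 10)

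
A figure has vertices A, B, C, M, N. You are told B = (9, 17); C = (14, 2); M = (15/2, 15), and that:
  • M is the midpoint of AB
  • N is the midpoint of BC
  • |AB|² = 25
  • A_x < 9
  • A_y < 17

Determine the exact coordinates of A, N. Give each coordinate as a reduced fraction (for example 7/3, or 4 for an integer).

1. A_x = 6  [A = 2·M−B = 2·(15/2, 15)−(9, 17)]
2. A_y = 13  [A = 2·M−B = 2·(15/2, 15)−(9, 17)]
   so A = (6, 13)
3. N_x = 23/2  [2·N = B+C = (9, 17)+(14, 2)]
4. N_y = 19/2  [2·N = B+C = (9, 17)+(14, 2)]
   so N = (23/2, 19/2)

A = (6, 13)
N = (23/2, 19/2)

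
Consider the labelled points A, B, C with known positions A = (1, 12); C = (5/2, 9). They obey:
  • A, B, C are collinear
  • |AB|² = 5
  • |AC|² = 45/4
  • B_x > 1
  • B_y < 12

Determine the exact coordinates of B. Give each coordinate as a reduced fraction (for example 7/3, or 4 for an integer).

1. B_x = 2  [[A, B, C are collinear ⇒ -3x-3/2y+21=0] ∩ [|B−(1, 12)|²=5]]
2. B_y = 10  [[A, B, C are collinear ⇒ -3x-3/2y+21=0] ∩ [|B−(1, 12)|²=5]]
   so B = (2, 10)

B = (2, 10)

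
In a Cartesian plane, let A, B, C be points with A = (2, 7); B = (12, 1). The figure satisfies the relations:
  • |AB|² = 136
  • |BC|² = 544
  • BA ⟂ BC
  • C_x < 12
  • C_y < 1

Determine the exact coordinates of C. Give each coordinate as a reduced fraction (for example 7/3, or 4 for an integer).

C = (0, -19)

1. C_x = 0  [[BA ⟂ BC ⇒ -10x+6y+114=0] ∩ [|C−(12, 1)|²=544]]
2. C_y = -19  [[BA ⟂ BC ⇒ -10x+6y+114=0] ∩ [|C−(12, 1)|²=544]]
   so C = (0, -19)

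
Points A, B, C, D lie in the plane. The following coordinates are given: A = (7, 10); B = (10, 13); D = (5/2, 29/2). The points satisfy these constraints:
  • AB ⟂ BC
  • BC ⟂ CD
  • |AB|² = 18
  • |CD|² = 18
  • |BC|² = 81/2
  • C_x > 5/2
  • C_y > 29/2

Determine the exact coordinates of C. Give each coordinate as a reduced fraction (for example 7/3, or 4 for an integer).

C = (11/2, 35/2)

1. C_x = 11/2  [[AB ⟂ BC ⇒ 3x+3y-69=0] ∩ [|C−(5/2, 29/2)|²=18]]
2. C_y = 35/2  [[AB ⟂ BC ⇒ 3x+3y-69=0] ∩ [|C−(5/2, 29/2)|²=18]]
   so C = (11/2, 35/2)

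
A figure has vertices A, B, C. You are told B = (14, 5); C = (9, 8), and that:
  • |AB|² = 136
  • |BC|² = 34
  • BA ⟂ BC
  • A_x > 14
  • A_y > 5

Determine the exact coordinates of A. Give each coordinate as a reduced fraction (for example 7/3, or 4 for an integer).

A = (20, 15)

1. A_x = 20  [[BA ⟂ BC ⇒ -5x+3y+55=0] ∩ [|A−(14, 5)|²=136]]
2. A_y = 15  [[BA ⟂ BC ⇒ -5x+3y+55=0] ∩ [|A−(14, 5)|²=136]]
   so A = (20, 15)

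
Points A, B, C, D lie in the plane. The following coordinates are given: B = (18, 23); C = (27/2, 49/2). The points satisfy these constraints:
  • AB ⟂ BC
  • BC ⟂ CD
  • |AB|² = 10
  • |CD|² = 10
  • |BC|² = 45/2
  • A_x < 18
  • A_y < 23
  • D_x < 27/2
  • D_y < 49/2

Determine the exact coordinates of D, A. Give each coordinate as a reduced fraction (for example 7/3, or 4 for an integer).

D = (25/2, 43/2)
A = (17, 20)

1. D_x = 25/2  [[BC ⟂ CD ⇒ -9/2x+3/2y+24=0] ∩ [|D−(27/2, 49/2)|²=10]]
2. D_y = 43/2  [[BC ⟂ CD ⇒ -9/2x+3/2y+24=0] ∩ [|D−(27/2, 49/2)|²=10]]
   so D = (25/2, 43/2)
3. A_x = 17  [[AB ⟂ BC ⇒ 9/2x-3/2y-93/2=0] ∩ [|A−(18, 23)|²=10]]
4. A_y = 20  [[AB ⟂ BC ⇒ 9/2x-3/2y-93/2=0] ∩ [|A−(18, 23)|²=10]]
   so A = (17, 20)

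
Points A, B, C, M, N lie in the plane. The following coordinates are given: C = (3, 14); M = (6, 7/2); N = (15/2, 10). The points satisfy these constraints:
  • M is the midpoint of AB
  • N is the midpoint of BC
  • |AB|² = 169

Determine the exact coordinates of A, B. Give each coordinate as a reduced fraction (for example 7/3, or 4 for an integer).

A = (0, 1)
B = (12, 6)

1. B_x = 12  [B = 2·N−C = 2·(15/2, 10)−(3, 14)]
2. B_y = 6  [B = 2·N−C = 2·(15/2, 10)−(3, 14)]
   so B = (12, 6)
3. A_x = 0  [A = 2·M−B = 2·(6, 7/2)−(12, 6)]
4. A_y = 1  [A = 2·M−B = 2·(6, 7/2)−(12, 6)]
   so A = (0, 1)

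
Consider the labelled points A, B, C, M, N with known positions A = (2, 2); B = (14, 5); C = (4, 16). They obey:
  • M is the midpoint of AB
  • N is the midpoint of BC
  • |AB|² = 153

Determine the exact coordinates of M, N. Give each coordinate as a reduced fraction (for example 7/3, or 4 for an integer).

1. M_x = 8  [2·M = A+B = (2, 2)+(14, 5)]
2. M_y = 7/2  [2·M = A+B = (2, 2)+(14, 5)]
   so M = (8, 7/2)
3. N_x = 9  [2·N = B+C = (14, 5)+(4, 16)]
4. N_y = 21/2  [2·N = B+C = (14, 5)+(4, 16)]
   so N = (9, 21/2)

M = (8, 7/2)
N = (9, 21/2)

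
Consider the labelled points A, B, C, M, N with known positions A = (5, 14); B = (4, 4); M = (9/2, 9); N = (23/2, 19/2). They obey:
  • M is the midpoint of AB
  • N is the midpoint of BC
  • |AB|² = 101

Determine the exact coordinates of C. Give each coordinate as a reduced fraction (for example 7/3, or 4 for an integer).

1. C_x = 19  [C = 2·N−B = 2·(23/2, 19/2)−(4, 4)]
2. C_y = 15  [C = 2·N−B = 2·(23/2, 19/2)−(4, 4)]
   so C = (19, 15)

C = (19, 15)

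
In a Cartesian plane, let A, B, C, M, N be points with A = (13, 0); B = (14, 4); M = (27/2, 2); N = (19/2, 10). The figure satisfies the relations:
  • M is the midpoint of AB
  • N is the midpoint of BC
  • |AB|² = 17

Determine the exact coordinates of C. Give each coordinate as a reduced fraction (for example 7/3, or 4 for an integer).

C = (5, 16)

1. C_x = 5  [C = 2·N−B = 2·(19/2, 10)−(14, 4)]
2. C_y = 16  [C = 2·N−B = 2·(19/2, 10)−(14, 4)]
   so C = (5, 16)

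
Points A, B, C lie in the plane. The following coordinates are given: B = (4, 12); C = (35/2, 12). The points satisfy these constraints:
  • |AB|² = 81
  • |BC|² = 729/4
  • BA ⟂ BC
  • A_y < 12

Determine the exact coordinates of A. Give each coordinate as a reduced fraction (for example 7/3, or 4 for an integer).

1. A_x = 4  [[BA ⟂ BC ⇒ 27/2x-54=0] ∩ [|A−(4, 12)|²=81]]
2. A_y = 3  [[BA ⟂ BC ⇒ 27/2x-54=0] ∩ [|A−(4, 12)|²=81]]
   so A = (4, 3)

A = (4, 3)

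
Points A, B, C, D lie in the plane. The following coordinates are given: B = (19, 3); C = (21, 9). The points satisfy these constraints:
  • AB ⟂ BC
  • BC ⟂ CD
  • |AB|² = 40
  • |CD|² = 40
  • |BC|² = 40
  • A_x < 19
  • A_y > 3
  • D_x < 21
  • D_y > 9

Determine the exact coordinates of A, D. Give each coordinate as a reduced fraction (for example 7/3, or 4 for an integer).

A = (13, 5)
D = (15, 11)

1. A_x = 13  [[AB ⟂ BC ⇒ -2x-6y+56=0] ∩ [|A−(19, 3)|²=40]]
2. A_y = 5  [[AB ⟂ BC ⇒ -2x-6y+56=0] ∩ [|A−(19, 3)|²=40]]
   so A = (13, 5)
3. D_x = 15  [[BC ⟂ CD ⇒ 2x+6y-96=0] ∩ [|D−(21, 9)|²=40]]
4. D_y = 11  [[BC ⟂ CD ⇒ 2x+6y-96=0] ∩ [|D−(21, 9)|²=40]]
   so D = (15, 11)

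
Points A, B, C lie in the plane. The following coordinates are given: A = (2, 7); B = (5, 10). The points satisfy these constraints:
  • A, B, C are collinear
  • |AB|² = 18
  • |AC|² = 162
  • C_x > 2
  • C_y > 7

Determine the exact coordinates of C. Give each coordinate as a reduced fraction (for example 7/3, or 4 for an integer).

C = (11, 16)

1. C_x = 11  [[A, B, C are collinear ⇒ -3x+3y-15=0] ∩ [|C−(2, 7)|²=162]]
2. C_y = 16  [[A, B, C are collinear ⇒ -3x+3y-15=0] ∩ [|C−(2, 7)|²=162]]
   so C = (11, 16)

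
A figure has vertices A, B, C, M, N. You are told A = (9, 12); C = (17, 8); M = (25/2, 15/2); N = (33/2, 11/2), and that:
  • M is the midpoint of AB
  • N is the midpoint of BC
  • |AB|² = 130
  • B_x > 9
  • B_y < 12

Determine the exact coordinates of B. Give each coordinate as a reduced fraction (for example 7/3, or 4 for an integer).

B = (16, 3)

1. B_x = 16  [B = 2·M−A = 2·(25/2, 15/2)−(9, 12)]
2. B_y = 3  [B = 2·M−A = 2·(25/2, 15/2)−(9, 12)]
   so B = (16, 3)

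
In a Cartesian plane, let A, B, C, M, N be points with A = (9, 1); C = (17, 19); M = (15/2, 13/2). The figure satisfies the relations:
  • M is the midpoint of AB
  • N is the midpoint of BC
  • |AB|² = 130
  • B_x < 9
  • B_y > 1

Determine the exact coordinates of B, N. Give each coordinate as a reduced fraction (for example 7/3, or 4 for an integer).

B = (6, 12)
N = (23/2, 31/2)

1. B_x = 6  [B = 2·M−A = 2·(15/2, 13/2)−(9, 1)]
2. B_y = 12  [B = 2·M−A = 2·(15/2, 13/2)−(9, 1)]
   so B = (6, 12)
3. N_x = 23/2  [2·N = B+C = (6, 12)+(17, 19)]
4. N_y = 31/2  [2·N = B+C = (6, 12)+(17, 19)]
   so N = (23/2, 31/2)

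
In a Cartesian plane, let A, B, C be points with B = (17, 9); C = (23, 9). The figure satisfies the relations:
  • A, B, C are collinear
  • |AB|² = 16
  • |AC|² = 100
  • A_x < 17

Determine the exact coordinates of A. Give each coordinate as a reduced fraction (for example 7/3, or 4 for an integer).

1. A_x = 13  [[A, B, C are collinear ⇒ 6y-54=0] ∩ [|A−(17, 9)|²=16]]
2. A_y = 9  [[A, B, C are collinear ⇒ 6y-54=0] ∩ [|A−(17, 9)|²=16]]
   so A = (13, 9)

A = (13, 9)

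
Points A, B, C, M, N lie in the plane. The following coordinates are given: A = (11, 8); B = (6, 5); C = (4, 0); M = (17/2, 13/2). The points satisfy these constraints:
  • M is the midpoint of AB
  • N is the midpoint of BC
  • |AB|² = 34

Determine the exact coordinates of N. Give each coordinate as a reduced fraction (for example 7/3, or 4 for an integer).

1. N_x = 5  [2·N = B+C = (6, 5)+(4, 0)]
2. N_y = 5/2  [2·N = B+C = (6, 5)+(4, 0)]
   so N = (5, 5/2)

N = (5, 5/2)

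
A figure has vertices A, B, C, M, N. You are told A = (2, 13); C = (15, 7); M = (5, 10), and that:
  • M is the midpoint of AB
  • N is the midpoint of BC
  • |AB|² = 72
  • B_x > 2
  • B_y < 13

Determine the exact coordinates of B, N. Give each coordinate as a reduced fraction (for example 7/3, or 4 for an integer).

1. B_x = 8  [B = 2·M−A = 2·(5, 10)−(2, 13)]
2. B_y = 7  [B = 2·M−A = 2·(5, 10)−(2, 13)]
   so B = (8, 7)
3. N_x = 23/2  [2·N = B+C = (8, 7)+(15, 7)]
4. N_y = 7  [2·N = B+C = (8, 7)+(15, 7)]
   so N = (23/2, 7)

B = (8, 7)
N = (23/2, 7)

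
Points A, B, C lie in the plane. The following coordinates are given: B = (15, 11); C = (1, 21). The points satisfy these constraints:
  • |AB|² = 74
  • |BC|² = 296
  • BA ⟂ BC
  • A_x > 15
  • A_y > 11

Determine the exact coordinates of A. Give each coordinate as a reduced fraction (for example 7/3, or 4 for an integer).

1. A_x = 20  [[BA ⟂ BC ⇒ -14x+10y+100=0] ∩ [|A−(15, 11)|²=74]]
2. A_y = 18  [[BA ⟂ BC ⇒ -14x+10y+100=0] ∩ [|A−(15, 11)|²=74]]
   so A = (20, 18)

A = (20, 18)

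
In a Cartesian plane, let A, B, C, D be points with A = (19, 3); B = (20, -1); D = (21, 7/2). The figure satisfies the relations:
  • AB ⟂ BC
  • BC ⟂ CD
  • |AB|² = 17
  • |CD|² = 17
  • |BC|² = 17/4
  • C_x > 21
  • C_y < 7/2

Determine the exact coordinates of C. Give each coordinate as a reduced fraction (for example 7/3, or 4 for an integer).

C = (22, -1/2)

1. C_x = 22  [[AB ⟂ BC ⇒ 1x-4y-24=0] ∩ [|C−(21, 7/2)|²=17]]
2. C_y = -1/2  [[AB ⟂ BC ⇒ 1x-4y-24=0] ∩ [|C−(21, 7/2)|²=17]]
   so C = (22, -1/2)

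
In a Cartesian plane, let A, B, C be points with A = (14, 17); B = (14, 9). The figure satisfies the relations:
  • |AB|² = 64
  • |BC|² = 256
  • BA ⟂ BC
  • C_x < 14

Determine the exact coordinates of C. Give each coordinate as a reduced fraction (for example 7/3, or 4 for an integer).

C = (-2, 9)

1. C_x = -2  [[BA ⟂ BC ⇒ 8y-72=0] ∩ [|C−(14, 9)|²=256]]
2. C_y = 9  [[BA ⟂ BC ⇒ 8y-72=0] ∩ [|C−(14, 9)|²=256]]
   so C = (-2, 9)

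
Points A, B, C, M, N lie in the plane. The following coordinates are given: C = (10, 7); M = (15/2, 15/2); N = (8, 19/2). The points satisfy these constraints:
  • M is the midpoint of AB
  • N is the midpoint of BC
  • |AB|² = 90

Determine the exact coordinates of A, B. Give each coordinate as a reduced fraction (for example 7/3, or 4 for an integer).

A = (9, 3)
B = (6, 12)

1. B_x = 6  [B = 2·N−C = 2·(8, 19/2)−(10, 7)]
2. B_y = 12  [B = 2·N−C = 2·(8, 19/2)−(10, 7)]
   so B = (6, 12)
3. A_x = 9  [A = 2·M−B = 2·(15/2, 15/2)−(6, 12)]
4. A_y = 3  [A = 2·M−B = 2·(15/2, 15/2)−(6, 12)]
   so A = (9, 3)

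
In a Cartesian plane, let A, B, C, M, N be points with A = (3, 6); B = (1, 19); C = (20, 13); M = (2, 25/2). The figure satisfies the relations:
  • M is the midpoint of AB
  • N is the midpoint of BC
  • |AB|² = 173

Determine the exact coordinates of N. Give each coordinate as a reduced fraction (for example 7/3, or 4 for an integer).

1. N_x = 21/2  [2·N = B+C = (1, 19)+(20, 13)]
2. N_y = 16  [2·N = B+C = (1, 19)+(20, 13)]
   so N = (21/2, 16)

N = (21/2, 16)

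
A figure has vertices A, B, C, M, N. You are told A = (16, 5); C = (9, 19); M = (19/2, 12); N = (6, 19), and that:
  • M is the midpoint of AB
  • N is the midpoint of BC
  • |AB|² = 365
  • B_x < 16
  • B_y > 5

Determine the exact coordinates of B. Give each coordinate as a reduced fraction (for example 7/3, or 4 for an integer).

1. B_x = 3  [B = 2·M−A = 2·(19/2, 12)−(16, 5)]
2. B_y = 19  [B = 2·M−A = 2·(19/2, 12)−(16, 5)]
   so B = (3, 19)

B = (3, 19)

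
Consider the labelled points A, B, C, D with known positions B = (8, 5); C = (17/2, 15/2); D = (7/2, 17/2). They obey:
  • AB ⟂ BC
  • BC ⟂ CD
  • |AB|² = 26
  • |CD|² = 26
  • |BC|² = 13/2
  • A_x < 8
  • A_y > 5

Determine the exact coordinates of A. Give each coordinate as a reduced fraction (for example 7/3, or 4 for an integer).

1. A_x = 3  [[AB ⟂ BC ⇒ -1/2x-5/2y+33/2=0] ∩ [|A−(8, 5)|²=26]]
2. A_y = 6  [[AB ⟂ BC ⇒ -1/2x-5/2y+33/2=0] ∩ [|A−(8, 5)|²=26]]
   so A = (3, 6)

A = (3, 6)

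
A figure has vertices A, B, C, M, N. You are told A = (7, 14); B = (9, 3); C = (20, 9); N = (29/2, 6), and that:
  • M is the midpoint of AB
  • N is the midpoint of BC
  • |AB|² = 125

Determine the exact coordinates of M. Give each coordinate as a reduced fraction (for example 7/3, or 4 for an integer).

M = (8, 17/2)

1. M_x = 8  [2·M = A+B = (7, 14)+(9, 3)]
2. M_y = 17/2  [2·M = A+B = (7, 14)+(9, 3)]
   so M = (8, 17/2)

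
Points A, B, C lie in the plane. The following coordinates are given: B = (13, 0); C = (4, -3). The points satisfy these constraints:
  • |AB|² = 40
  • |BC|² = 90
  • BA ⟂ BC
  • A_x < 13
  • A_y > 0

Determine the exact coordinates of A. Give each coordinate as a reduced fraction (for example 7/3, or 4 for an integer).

1. A_x = 11  [[BA ⟂ BC ⇒ -9x-3y+117=0] ∩ [|A−(13, 0)|²=40]]
2. A_y = 6  [[BA ⟂ BC ⇒ -9x-3y+117=0] ∩ [|A−(13, 0)|²=40]]
   so A = (11, 6)

A = (11, 6)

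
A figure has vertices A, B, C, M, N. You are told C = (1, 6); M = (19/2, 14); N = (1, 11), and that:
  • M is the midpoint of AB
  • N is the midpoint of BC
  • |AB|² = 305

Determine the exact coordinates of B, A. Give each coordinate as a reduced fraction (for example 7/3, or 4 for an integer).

1. B_x = 1  [B = 2·N−C = 2·(1, 11)−(1, 6)]
2. B_y = 16  [B = 2·N−C = 2·(1, 11)−(1, 6)]
   so B = (1, 16)
3. A_x = 18  [A = 2·M−B = 2·(19/2, 14)−(1, 16)]
4. A_y = 12  [A = 2·M−B = 2·(19/2, 14)−(1, 16)]
   so A = (18, 12)

B = (1, 16)
A = (18, 12)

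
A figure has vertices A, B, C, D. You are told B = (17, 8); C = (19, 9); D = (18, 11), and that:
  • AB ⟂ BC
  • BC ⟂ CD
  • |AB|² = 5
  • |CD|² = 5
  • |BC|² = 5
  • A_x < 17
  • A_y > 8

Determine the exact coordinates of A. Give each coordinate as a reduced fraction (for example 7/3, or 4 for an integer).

1. A_x = 16  [[AB ⟂ BC ⇒ -2x-1y+42=0] ∩ [|A−(17, 8)|²=5]]
2. A_y = 10  [[AB ⟂ BC ⇒ -2x-1y+42=0] ∩ [|A−(17, 8)|²=5]]
   so A = (16, 10)

A = (16, 10)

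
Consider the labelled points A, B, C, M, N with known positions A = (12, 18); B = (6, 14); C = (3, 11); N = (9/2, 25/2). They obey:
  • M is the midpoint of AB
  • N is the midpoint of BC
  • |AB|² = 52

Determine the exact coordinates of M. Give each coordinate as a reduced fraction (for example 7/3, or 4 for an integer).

M = (9, 16)

1. M_x = 9  [2·M = A+B = (12, 18)+(6, 14)]
2. M_y = 16  [2·M = A+B = (12, 18)+(6, 14)]
   so M = (9, 16)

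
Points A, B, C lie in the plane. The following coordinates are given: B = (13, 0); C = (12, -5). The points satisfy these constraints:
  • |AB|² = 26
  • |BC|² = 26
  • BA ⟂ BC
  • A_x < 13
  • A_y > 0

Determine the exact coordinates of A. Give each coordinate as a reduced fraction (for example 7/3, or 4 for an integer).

1. A_x = 8  [[BA ⟂ BC ⇒ -1x-5y+13=0] ∩ [|A−(13, 0)|²=26]]
2. A_y = 1  [[BA ⟂ BC ⇒ -1x-5y+13=0] ∩ [|A−(13, 0)|²=26]]
   so A = (8, 1)

A = (8, 1)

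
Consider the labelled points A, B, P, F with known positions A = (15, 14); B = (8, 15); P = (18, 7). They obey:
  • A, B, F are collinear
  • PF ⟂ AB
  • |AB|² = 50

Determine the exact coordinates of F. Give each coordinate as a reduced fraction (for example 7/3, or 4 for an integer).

F = (473/25, 336/25)

1. F_x = 473/25  [[A, B, F are collinear ⇒ -1x-7y+113=0] ∩ [PF ⟂ AB ⇒ -7x+1y+119=0]]
2. F_y = 336/25  [[A, B, F are collinear ⇒ -1x-7y+113=0] ∩ [PF ⟂ AB ⇒ -7x+1y+119=0]]
   so F = (473/25, 336/25)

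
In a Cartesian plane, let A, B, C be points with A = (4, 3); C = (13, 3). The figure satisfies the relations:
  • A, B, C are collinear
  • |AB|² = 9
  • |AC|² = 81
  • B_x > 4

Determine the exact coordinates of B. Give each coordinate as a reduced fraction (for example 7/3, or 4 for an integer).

1. B_x = 7  [[A, B, C are collinear ⇒ -9y+27=0] ∩ [|B−(4, 3)|²=9]]
2. B_y = 3  [[A, B, C are collinear ⇒ -9y+27=0] ∩ [|B−(4, 3)|²=9]]
   so B = (7, 3)

B = (7, 3)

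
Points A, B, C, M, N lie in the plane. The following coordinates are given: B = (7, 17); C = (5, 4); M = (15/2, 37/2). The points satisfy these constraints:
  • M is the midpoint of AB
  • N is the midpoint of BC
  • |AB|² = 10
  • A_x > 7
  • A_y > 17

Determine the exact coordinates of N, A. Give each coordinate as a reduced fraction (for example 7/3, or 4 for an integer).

1. A_x = 8  [A = 2·M−B = 2·(15/2, 37/2)−(7, 17)]
2. A_y = 20  [A = 2·M−B = 2·(15/2, 37/2)−(7, 17)]
   so A = (8, 20)
3. N_x = 6  [2·N = B+C = (7, 17)+(5, 4)]
4. N_y = 21/2  [2·N = B+C = (7, 17)+(5, 4)]
   so N = (6, 21/2)

N = (6, 21/2)
A = (8, 20)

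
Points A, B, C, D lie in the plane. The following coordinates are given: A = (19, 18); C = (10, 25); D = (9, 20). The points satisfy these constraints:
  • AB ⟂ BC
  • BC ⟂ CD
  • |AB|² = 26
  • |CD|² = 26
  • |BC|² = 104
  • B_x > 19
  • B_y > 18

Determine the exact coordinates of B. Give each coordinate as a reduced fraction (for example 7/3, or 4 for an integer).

1. B_x = 20  [[BC ⟂ CD ⇒ 1x+5y-135=0] ∩ [|B−(19, 18)|²=26]]
2. B_y = 23  [[BC ⟂ CD ⇒ 1x+5y-135=0] ∩ [|B−(19, 18)|²=26]]
   so B = (20, 23)

B = (20, 23)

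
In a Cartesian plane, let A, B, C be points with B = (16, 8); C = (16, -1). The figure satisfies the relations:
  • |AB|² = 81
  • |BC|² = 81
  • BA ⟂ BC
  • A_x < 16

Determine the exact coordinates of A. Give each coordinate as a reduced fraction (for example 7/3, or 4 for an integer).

A = (7, 8)

1. A_x = 7  [[BA ⟂ BC ⇒ -9y+72=0] ∩ [|A−(16, 8)|²=81]]
2. A_y = 8  [[BA ⟂ BC ⇒ -9y+72=0] ∩ [|A−(16, 8)|²=81]]
   so A = (7, 8)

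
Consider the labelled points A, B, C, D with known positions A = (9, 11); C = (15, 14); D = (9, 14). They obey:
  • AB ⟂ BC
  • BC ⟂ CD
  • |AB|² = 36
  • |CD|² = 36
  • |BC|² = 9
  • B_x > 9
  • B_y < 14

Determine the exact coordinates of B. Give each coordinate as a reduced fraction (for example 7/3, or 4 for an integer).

1. B_x = 15  [[BC ⟂ CD ⇒ 6x-90=0] ∩ [|B−(9, 11)|²=36]]
2. B_y = 11  [[BC ⟂ CD ⇒ 6x-90=0] ∩ [|B−(9, 11)|²=36]]
   so B = (15, 11)

B = (15, 11)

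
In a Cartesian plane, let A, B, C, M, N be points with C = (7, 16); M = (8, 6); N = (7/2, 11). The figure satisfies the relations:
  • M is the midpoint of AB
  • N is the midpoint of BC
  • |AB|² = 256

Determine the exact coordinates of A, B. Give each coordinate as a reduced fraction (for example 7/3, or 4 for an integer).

1. B_x = 0  [B = 2·N−C = 2·(7/2, 11)−(7, 16)]
2. B_y = 6  [B = 2·N−C = 2·(7/2, 11)−(7, 16)]
   so B = (0, 6)
3. A_x = 16  [A = 2·M−B = 2·(8, 6)−(0, 6)]
4. A_y = 6  [A = 2·M−B = 2·(8, 6)−(0, 6)]
   so A = (16, 6)

A = (16, 6)
B = (0, 6)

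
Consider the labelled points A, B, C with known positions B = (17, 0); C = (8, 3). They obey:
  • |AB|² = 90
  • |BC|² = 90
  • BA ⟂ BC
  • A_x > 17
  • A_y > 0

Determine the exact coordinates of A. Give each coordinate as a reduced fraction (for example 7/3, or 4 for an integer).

1. A_x = 20  [[BA ⟂ BC ⇒ -9x+3y+153=0] ∩ [|A−(17, 0)|²=90]]
2. A_y = 9  [[BA ⟂ BC ⇒ -9x+3y+153=0] ∩ [|A−(17, 0)|²=90]]
   so A = (20, 9)

A = (20, 9)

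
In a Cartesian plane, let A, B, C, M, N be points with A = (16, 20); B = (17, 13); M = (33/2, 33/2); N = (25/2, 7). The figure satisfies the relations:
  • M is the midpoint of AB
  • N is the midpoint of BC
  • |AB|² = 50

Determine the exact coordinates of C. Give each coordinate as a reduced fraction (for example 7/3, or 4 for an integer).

1. C_x = 8  [C = 2·N−B = 2·(25/2, 7)−(17, 13)]
2. C_y = 1  [C = 2·N−B = 2·(25/2, 7)−(17, 13)]
   so C = (8, 1)

C = (8, 1)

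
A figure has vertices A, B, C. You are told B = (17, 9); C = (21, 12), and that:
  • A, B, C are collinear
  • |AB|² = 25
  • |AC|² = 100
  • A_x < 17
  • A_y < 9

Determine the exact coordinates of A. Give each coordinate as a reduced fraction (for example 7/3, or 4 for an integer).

1. A_x = 13  [[A, B, C are collinear ⇒ -3x+4y+15=0] ∩ [|A−(17, 9)|²=25]]
2. A_y = 6  [[A, B, C are collinear ⇒ -3x+4y+15=0] ∩ [|A−(17, 9)|²=25]]
   so A = (13, 6)

A = (13, 6)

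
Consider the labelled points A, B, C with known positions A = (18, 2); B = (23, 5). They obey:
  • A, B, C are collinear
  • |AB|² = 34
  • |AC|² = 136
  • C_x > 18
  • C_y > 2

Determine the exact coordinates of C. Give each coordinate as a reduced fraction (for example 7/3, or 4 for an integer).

1. C_x = 28  [[A, B, C are collinear ⇒ -3x+5y+44=0] ∩ [|C−(18, 2)|²=136]]
2. C_y = 8  [[A, B, C are collinear ⇒ -3x+5y+44=0] ∩ [|C−(18, 2)|²=136]]
   so C = (28, 8)

C = (28, 8)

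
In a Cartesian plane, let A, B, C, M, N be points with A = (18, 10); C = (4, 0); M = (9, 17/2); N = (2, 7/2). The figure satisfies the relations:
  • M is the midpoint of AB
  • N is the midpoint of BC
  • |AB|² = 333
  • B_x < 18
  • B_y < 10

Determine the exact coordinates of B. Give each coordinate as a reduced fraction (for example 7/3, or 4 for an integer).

1. B_x = 0  [B = 2·M−A = 2·(9, 17/2)−(18, 10)]
2. B_y = 7  [B = 2·M−A = 2·(9, 17/2)−(18, 10)]
   so B = (0, 7)

B = (0, 7)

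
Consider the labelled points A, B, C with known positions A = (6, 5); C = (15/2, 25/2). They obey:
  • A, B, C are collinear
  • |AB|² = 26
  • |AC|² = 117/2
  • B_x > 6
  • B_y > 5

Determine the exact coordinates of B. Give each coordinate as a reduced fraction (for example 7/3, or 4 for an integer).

1. B_x = 7  [[A, B, C are collinear ⇒ 15/2x-3/2y-75/2=0] ∩ [|B−(6, 5)|²=26]]
2. B_y = 10  [[A, B, C are collinear ⇒ 15/2x-3/2y-75/2=0] ∩ [|B−(6, 5)|²=26]]
   so B = (7, 10)

B = (7, 10)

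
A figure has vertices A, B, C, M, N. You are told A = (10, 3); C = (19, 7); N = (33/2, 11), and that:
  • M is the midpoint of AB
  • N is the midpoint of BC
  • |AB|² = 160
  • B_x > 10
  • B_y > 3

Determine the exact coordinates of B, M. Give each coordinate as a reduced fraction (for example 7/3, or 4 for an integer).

1. B_x = 14  [B = 2·N−C = 2·(33/2, 11)−(19, 7)]
2. B_y = 15  [B = 2·N−C = 2·(33/2, 11)−(19, 7)]
   so B = (14, 15)
3. M_x = 12  [2·M = A+B = (10, 3)+(14, 15)]
4. M_y = 9  [2·M = A+B = (10, 3)+(14, 15)]
   so M = (12, 9)

B = (14, 15)
M = (12, 9)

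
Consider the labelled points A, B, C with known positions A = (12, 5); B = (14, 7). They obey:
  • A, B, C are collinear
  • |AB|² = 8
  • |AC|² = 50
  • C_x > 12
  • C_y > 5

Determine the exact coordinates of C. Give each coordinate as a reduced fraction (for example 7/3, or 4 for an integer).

C = (17, 10)

1. C_x = 17  [[A, B, C are collinear ⇒ -2x+2y+14=0] ∩ [|C−(12, 5)|²=50]]
2. C_y = 10  [[A, B, C are collinear ⇒ -2x+2y+14=0] ∩ [|C−(12, 5)|²=50]]
   so C = (17, 10)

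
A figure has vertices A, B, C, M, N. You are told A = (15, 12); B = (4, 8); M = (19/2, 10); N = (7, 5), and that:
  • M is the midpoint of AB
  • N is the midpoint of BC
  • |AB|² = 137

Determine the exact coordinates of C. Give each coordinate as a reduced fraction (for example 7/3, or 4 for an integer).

C = (10, 2)

1. C_x = 10  [C = 2·N−B = 2·(7, 5)−(4, 8)]
2. C_y = 2  [C = 2·N−B = 2·(7, 5)−(4, 8)]
   so C = (10, 2)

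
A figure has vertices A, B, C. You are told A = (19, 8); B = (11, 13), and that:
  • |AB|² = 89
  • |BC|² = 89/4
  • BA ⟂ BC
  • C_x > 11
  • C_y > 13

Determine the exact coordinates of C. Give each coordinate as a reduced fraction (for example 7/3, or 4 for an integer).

1. C_x = 27/2  [[BA ⟂ BC ⇒ 8x-5y-23=0] ∩ [|C−(11, 13)|²=89/4]]
2. C_y = 17  [[BA ⟂ BC ⇒ 8x-5y-23=0] ∩ [|C−(11, 13)|²=89/4]]
   so C = (27/2, 17)

C = (27/2, 17)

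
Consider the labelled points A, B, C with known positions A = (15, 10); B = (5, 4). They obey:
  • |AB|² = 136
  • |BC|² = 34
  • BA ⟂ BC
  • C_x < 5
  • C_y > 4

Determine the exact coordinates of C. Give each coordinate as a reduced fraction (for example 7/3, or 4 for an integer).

C = (2, 9)

1. C_x = 2  [[BA ⟂ BC ⇒ 10x+6y-74=0] ∩ [|C−(5, 4)|²=34]]
2. C_y = 9  [[BA ⟂ BC ⇒ 10x+6y-74=0] ∩ [|C−(5, 4)|²=34]]
   so C = (2, 9)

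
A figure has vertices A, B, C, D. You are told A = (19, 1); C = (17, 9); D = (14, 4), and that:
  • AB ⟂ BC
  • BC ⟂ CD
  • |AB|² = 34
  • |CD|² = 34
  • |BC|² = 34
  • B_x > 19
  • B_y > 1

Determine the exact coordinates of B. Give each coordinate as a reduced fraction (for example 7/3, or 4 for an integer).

B = (22, 6)

1. B_x = 22  [[BC ⟂ CD ⇒ 3x+5y-96=0] ∩ [|B−(19, 1)|²=34]]
2. B_y = 6  [[BC ⟂ CD ⇒ 3x+5y-96=0] ∩ [|B−(19, 1)|²=34]]
   so B = (22, 6)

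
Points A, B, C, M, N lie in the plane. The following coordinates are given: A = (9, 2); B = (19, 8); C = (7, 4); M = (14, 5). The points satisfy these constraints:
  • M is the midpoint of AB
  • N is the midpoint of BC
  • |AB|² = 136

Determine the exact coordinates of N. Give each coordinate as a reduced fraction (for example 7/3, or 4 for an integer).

1. N_x = 13  [2·N = B+C = (19, 8)+(7, 4)]
2. N_y = 6  [2·N = B+C = (19, 8)+(7, 4)]
   so N = (13, 6)

N = (13, 6)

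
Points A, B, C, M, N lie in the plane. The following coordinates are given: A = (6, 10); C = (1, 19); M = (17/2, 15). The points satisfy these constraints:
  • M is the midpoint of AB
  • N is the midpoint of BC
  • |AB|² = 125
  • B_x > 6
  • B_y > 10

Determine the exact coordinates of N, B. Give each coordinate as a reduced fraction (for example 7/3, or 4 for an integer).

N = (6, 39/2)
B = (11, 20)

1. B_x = 11  [B = 2·M−A = 2·(17/2, 15)−(6, 10)]
2. B_y = 20  [B = 2·M−A = 2·(17/2, 15)−(6, 10)]
   so B = (11, 20)
3. N_x = 6  [2·N = B+C = (11, 20)+(1, 19)]
4. N_y = 39/2  [2·N = B+C = (11, 20)+(1, 19)]
   so N = (6, 39/2)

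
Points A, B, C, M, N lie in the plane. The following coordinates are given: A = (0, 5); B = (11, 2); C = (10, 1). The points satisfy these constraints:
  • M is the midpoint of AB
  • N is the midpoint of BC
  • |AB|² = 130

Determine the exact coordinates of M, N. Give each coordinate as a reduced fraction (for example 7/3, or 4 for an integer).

M = (11/2, 7/2)
N = (21/2, 3/2)

1. M_x = 11/2  [2·M = A+B = (0, 5)+(11, 2)]
2. M_y = 7/2  [2·M = A+B = (0, 5)+(11, 2)]
   so M = (11/2, 7/2)
3. N_x = 21/2  [2·N = B+C = (11, 2)+(10, 1)]
4. N_y = 3/2  [2·N = B+C = (11, 2)+(10, 1)]
   so N = (21/2, 3/2)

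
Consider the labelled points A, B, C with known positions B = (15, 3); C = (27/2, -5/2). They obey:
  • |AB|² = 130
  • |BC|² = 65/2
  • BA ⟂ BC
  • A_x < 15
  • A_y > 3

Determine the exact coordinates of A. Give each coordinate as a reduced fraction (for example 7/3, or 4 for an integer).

1. A_x = 4  [[BA ⟂ BC ⇒ -3/2x-11/2y+39=0] ∩ [|A−(15, 3)|²=130]]
2. A_y = 6  [[BA ⟂ BC ⇒ -3/2x-11/2y+39=0] ∩ [|A−(15, 3)|²=130]]
   so A = (4, 6)

A = (4, 6)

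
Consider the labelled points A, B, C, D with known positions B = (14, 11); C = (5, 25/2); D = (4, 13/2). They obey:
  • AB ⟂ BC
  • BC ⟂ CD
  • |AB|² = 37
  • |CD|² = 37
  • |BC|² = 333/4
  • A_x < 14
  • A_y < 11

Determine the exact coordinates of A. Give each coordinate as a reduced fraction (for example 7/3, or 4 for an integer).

1. A_x = 13  [[AB ⟂ BC ⇒ 9x-3/2y-219/2=0] ∩ [|A−(14, 11)|²=37]]
2. A_y = 5  [[AB ⟂ BC ⇒ 9x-3/2y-219/2=0] ∩ [|A−(14, 11)|²=37]]
   so A = (13, 5)

A = (13, 5)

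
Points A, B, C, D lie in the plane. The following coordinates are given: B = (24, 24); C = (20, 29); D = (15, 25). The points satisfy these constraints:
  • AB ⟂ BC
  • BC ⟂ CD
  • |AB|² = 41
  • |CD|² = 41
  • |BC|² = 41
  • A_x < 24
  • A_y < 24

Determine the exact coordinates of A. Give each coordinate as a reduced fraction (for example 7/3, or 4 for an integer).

1. A_x = 19  [[AB ⟂ BC ⇒ 4x-5y+24=0] ∩ [|A−(24, 24)|²=41]]
2. A_y = 20  [[AB ⟂ BC ⇒ 4x-5y+24=0] ∩ [|A−(24, 24)|²=41]]
   so A = (19, 20)

A = (19, 20)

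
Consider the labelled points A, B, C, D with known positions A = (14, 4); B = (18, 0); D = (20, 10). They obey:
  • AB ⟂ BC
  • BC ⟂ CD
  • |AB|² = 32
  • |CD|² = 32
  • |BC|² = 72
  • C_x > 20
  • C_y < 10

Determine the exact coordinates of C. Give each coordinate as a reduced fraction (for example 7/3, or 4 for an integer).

C = (24, 6)

1. C_x = 24  [[AB ⟂ BC ⇒ 4x-4y-72=0] ∩ [|C−(20, 10)|²=32]]
2. C_y = 6  [[AB ⟂ BC ⇒ 4x-4y-72=0] ∩ [|C−(20, 10)|²=32]]
   so C = (24, 6)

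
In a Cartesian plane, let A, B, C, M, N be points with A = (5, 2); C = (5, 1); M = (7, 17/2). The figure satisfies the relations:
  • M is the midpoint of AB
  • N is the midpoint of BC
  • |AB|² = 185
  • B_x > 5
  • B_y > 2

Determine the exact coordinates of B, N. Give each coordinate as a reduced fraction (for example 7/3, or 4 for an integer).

1. B_x = 9  [B = 2·M−A = 2·(7, 17/2)−(5, 2)]
2. B_y = 15  [B = 2·M−A = 2·(7, 17/2)−(5, 2)]
   so B = (9, 15)
3. N_x = 7  [2·N = B+C = (9, 15)+(5, 1)]
4. N_y = 8  [2·N = B+C = (9, 15)+(5, 1)]
   so N = (7, 8)

B = (9, 15)
N = (7, 8)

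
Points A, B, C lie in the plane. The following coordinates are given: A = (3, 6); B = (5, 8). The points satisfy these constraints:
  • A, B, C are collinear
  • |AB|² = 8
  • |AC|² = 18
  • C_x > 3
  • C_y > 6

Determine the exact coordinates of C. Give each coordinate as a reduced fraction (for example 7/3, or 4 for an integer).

C = (6, 9)

1. C_x = 6  [[A, B, C are collinear ⇒ -2x+2y-6=0] ∩ [|C−(3, 6)|²=18]]
2. C_y = 9  [[A, B, C are collinear ⇒ -2x+2y-6=0] ∩ [|C−(3, 6)|²=18]]
   so C = (6, 9)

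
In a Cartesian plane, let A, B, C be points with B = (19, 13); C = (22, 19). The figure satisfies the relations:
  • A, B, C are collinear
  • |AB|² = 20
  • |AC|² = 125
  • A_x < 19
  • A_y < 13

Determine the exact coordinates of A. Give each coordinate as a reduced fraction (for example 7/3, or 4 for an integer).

1. A_x = 17  [[A, B, C are collinear ⇒ -6x+3y+75=0] ∩ [|A−(19, 13)|²=20]]
2. A_y = 9  [[A, B, C are collinear ⇒ -6x+3y+75=0] ∩ [|A−(19, 13)|²=20]]
   so A = (17, 9)

A = (17, 9)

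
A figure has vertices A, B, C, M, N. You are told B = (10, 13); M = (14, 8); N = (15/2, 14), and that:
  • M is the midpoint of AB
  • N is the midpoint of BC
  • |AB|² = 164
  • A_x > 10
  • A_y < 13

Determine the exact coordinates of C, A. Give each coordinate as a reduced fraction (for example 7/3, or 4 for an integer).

C = (5, 15)
A = (18, 3)

1. A_x = 18  [A = 2·M−B = 2·(14, 8)−(10, 13)]
2. A_y = 3  [A = 2·M−B = 2·(14, 8)−(10, 13)]
   so A = (18, 3)
3. C_x = 5  [C = 2·N−B = 2·(15/2, 14)−(10, 13)]
4. C_y = 15  [C = 2·N−B = 2·(15/2, 14)−(10, 13)]
   so C = (5, 15)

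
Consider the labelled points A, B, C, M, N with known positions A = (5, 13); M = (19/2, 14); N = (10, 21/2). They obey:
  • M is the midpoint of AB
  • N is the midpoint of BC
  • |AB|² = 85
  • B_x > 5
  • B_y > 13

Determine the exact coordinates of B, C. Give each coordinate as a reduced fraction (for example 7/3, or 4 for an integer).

1. B_x = 14  [B = 2·M−A = 2·(19/2, 14)−(5, 13)]
2. B_y = 15  [B = 2·M−A = 2·(19/2, 14)−(5, 13)]
   so B = (14, 15)
3. C_x = 6  [C = 2·N−B = 2·(10, 21/2)−(14, 15)]
4. C_y = 6  [C = 2·N−B = 2·(10, 21/2)−(14, 15)]
   so C = (6, 6)

B = (14, 15)
C = (6, 6)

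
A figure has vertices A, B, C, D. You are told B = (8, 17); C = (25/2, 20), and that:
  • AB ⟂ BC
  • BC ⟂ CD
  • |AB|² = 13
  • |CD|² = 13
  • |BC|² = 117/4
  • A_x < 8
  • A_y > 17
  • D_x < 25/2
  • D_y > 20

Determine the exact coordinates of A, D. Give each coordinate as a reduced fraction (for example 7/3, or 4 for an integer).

A = (6, 20)
D = (21/2, 23)

1. A_x = 6  [[AB ⟂ BC ⇒ -9/2x-3y+87=0] ∩ [|A−(8, 17)|²=13]]
2. A_y = 20  [[AB ⟂ BC ⇒ -9/2x-3y+87=0] ∩ [|A−(8, 17)|²=13]]
   so A = (6, 20)
3. D_x = 21/2  [[BC ⟂ CD ⇒ 9/2x+3y-465/4=0] ∩ [|D−(25/2, 20)|²=13]]
4. D_y = 23  [[BC ⟂ CD ⇒ 9/2x+3y-465/4=0] ∩ [|D−(25/2, 20)|²=13]]
   so D = (21/2, 23)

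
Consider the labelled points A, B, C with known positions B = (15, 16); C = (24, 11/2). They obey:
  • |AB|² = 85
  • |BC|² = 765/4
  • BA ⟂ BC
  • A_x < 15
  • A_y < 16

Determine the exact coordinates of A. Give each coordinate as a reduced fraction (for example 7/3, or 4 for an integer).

1. A_x = 8  [[BA ⟂ BC ⇒ 9x-21/2y+33=0] ∩ [|A−(15, 16)|²=85]]
2. A_y = 10  [[BA ⟂ BC ⇒ 9x-21/2y+33=0] ∩ [|A−(15, 16)|²=85]]
   so A = (8, 10)

A = (8, 10)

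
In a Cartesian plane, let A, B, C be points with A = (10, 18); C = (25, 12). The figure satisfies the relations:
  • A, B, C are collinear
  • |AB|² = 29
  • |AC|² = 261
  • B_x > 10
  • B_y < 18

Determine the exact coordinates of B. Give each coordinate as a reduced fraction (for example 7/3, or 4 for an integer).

B = (15, 16)

1. B_x = 15  [[A, B, C are collinear ⇒ -6x-15y+330=0] ∩ [|B−(10, 18)|²=29]]
2. B_y = 16  [[A, B, C are collinear ⇒ -6x-15y+330=0] ∩ [|B−(10, 18)|²=29]]
   so B = (15, 16)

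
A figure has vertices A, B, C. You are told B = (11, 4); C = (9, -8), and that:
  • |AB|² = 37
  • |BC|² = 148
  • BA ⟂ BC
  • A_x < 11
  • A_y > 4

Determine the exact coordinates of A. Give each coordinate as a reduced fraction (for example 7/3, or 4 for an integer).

1. A_x = 5  [[BA ⟂ BC ⇒ -2x-12y+70=0] ∩ [|A−(11, 4)|²=37]]
2. A_y = 5  [[BA ⟂ BC ⇒ -2x-12y+70=0] ∩ [|A−(11, 4)|²=37]]
   so A = (5, 5)

A = (5, 5)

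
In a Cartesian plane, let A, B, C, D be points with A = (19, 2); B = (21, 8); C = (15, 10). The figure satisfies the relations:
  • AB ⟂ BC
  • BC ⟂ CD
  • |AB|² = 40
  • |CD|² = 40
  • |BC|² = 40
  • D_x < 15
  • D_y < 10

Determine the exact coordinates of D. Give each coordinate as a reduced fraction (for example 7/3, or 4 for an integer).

1. D_x = 13  [[BC ⟂ CD ⇒ -6x+2y+70=0] ∩ [|D−(15, 10)|²=40]]
2. D_y = 4  [[BC ⟂ CD ⇒ -6x+2y+70=0] ∩ [|D−(15, 10)|²=40]]
   so D = (13, 4)

D = (13, 4)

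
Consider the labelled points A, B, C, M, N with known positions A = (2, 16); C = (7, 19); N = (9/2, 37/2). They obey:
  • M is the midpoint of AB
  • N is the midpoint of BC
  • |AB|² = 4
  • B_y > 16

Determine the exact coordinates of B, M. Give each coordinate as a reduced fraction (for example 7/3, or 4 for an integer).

1. B_x = 2  [B = 2·N−C = 2·(9/2, 37/2)−(7, 19)]
2. B_y = 18  [B = 2·N−C = 2·(9/2, 37/2)−(7, 19)]
   so B = (2, 18)
3. M_x = 2  [2·M = A+B = (2, 16)+(2, 18)]
4. M_y = 17  [2·M = A+B = (2, 16)+(2, 18)]
   so M = (2, 17)

B = (2, 18)
M = (2, 17)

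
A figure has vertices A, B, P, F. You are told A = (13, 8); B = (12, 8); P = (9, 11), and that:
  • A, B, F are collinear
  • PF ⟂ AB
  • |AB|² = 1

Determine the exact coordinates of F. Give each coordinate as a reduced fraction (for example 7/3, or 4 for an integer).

1. F_x = 9  [[A, B, F are collinear ⇒ -1y+8=0] ∩ [PF ⟂ AB ⇒ -1x+9=0]]
2. F_y = 8  [[A, B, F are collinear ⇒ -1y+8=0] ∩ [PF ⟂ AB ⇒ -1x+9=0]]
   so F = (9, 8)

F = (9, 8)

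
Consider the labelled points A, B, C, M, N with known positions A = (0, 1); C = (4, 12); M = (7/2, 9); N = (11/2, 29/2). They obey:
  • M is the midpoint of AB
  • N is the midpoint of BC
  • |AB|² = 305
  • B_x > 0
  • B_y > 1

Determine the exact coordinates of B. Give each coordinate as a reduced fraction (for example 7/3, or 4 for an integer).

B = (7, 17)

1. B_x = 7  [B = 2·M−A = 2·(7/2, 9)−(0, 1)]
2. B_y = 17  [B = 2·M−A = 2·(7/2, 9)−(0, 1)]
   so B = (7, 17)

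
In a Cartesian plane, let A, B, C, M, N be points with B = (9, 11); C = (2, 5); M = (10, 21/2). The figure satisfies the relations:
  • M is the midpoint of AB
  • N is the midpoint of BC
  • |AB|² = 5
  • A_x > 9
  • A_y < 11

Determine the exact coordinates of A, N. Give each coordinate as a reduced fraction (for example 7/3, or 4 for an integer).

A = (11, 10)
N = (11/2, 8)

1. A_x = 11  [A = 2·M−B = 2·(10, 21/2)−(9, 11)]
2. A_y = 10  [A = 2·M−B = 2·(10, 21/2)−(9, 11)]
   so A = (11, 10)
3. N_x = 11/2  [2·N = B+C = (9, 11)+(2, 5)]
4. N_y = 8  [2·N = B+C = (9, 11)+(2, 5)]
   so N = (11/2, 8)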